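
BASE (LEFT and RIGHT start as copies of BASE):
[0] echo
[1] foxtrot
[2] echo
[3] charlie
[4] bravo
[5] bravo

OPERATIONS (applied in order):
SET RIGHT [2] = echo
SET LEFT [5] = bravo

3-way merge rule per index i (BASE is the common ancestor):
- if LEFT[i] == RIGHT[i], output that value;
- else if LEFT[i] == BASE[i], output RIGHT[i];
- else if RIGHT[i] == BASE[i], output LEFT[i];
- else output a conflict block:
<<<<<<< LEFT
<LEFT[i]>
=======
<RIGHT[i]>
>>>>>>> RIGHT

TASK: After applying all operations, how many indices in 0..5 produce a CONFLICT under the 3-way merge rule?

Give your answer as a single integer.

Answer: 0

Derivation:
Final LEFT:  [echo, foxtrot, echo, charlie, bravo, bravo]
Final RIGHT: [echo, foxtrot, echo, charlie, bravo, bravo]
i=0: L=echo R=echo -> agree -> echo
i=1: L=foxtrot R=foxtrot -> agree -> foxtrot
i=2: L=echo R=echo -> agree -> echo
i=3: L=charlie R=charlie -> agree -> charlie
i=4: L=bravo R=bravo -> agree -> bravo
i=5: L=bravo R=bravo -> agree -> bravo
Conflict count: 0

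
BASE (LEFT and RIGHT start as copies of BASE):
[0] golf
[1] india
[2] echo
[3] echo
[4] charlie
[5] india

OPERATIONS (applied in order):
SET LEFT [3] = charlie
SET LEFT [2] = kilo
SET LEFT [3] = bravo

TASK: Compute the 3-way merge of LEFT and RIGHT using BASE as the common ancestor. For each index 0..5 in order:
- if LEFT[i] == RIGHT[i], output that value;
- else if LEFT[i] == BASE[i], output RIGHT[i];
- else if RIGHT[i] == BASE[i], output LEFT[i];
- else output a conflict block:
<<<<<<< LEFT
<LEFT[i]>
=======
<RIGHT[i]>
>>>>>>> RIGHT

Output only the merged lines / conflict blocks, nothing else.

Final LEFT:  [golf, india, kilo, bravo, charlie, india]
Final RIGHT: [golf, india, echo, echo, charlie, india]
i=0: L=golf R=golf -> agree -> golf
i=1: L=india R=india -> agree -> india
i=2: L=kilo, R=echo=BASE -> take LEFT -> kilo
i=3: L=bravo, R=echo=BASE -> take LEFT -> bravo
i=4: L=charlie R=charlie -> agree -> charlie
i=5: L=india R=india -> agree -> india

Answer: golf
india
kilo
bravo
charlie
india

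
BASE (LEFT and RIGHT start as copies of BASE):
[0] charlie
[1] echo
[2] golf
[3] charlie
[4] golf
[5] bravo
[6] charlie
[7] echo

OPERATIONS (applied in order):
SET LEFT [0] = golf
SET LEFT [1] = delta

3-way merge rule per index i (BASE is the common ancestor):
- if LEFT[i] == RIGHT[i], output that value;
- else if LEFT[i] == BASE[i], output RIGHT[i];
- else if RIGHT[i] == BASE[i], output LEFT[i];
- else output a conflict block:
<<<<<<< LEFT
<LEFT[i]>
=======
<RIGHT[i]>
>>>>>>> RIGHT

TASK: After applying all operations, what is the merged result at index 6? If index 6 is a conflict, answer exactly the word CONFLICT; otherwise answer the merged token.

Answer: charlie

Derivation:
Final LEFT:  [golf, delta, golf, charlie, golf, bravo, charlie, echo]
Final RIGHT: [charlie, echo, golf, charlie, golf, bravo, charlie, echo]
i=0: L=golf, R=charlie=BASE -> take LEFT -> golf
i=1: L=delta, R=echo=BASE -> take LEFT -> delta
i=2: L=golf R=golf -> agree -> golf
i=3: L=charlie R=charlie -> agree -> charlie
i=4: L=golf R=golf -> agree -> golf
i=5: L=bravo R=bravo -> agree -> bravo
i=6: L=charlie R=charlie -> agree -> charlie
i=7: L=echo R=echo -> agree -> echo
Index 6 -> charlie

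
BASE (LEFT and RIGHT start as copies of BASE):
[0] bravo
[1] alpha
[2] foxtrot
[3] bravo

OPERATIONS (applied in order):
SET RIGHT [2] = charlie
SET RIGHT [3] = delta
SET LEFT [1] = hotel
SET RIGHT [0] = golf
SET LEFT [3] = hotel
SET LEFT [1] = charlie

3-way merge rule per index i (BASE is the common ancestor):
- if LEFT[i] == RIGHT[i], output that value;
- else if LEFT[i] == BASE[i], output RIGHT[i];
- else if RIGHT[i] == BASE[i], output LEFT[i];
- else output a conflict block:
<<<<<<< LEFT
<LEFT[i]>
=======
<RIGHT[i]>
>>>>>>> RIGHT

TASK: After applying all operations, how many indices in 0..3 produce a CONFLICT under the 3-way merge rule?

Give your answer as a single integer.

Answer: 1

Derivation:
Final LEFT:  [bravo, charlie, foxtrot, hotel]
Final RIGHT: [golf, alpha, charlie, delta]
i=0: L=bravo=BASE, R=golf -> take RIGHT -> golf
i=1: L=charlie, R=alpha=BASE -> take LEFT -> charlie
i=2: L=foxtrot=BASE, R=charlie -> take RIGHT -> charlie
i=3: BASE=bravo L=hotel R=delta all differ -> CONFLICT
Conflict count: 1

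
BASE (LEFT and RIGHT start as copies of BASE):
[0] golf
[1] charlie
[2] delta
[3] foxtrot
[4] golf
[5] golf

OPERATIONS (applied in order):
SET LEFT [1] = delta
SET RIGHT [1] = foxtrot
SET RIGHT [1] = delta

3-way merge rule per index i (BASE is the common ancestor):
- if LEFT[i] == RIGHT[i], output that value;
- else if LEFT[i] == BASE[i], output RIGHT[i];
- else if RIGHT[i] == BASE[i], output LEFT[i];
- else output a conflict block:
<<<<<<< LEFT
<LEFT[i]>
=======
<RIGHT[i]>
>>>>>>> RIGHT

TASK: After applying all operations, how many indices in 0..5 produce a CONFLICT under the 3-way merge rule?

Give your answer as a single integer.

Answer: 0

Derivation:
Final LEFT:  [golf, delta, delta, foxtrot, golf, golf]
Final RIGHT: [golf, delta, delta, foxtrot, golf, golf]
i=0: L=golf R=golf -> agree -> golf
i=1: L=delta R=delta -> agree -> delta
i=2: L=delta R=delta -> agree -> delta
i=3: L=foxtrot R=foxtrot -> agree -> foxtrot
i=4: L=golf R=golf -> agree -> golf
i=5: L=golf R=golf -> agree -> golf
Conflict count: 0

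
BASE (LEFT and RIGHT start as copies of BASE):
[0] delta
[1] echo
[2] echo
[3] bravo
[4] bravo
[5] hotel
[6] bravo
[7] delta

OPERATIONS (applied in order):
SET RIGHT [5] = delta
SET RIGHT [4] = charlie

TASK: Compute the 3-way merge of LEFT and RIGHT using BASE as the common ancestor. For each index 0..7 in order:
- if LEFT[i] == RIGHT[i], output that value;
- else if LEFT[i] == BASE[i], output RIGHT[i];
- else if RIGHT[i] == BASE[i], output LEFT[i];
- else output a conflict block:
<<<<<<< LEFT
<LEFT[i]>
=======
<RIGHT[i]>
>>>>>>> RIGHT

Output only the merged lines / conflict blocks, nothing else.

Answer: delta
echo
echo
bravo
charlie
delta
bravo
delta

Derivation:
Final LEFT:  [delta, echo, echo, bravo, bravo, hotel, bravo, delta]
Final RIGHT: [delta, echo, echo, bravo, charlie, delta, bravo, delta]
i=0: L=delta R=delta -> agree -> delta
i=1: L=echo R=echo -> agree -> echo
i=2: L=echo R=echo -> agree -> echo
i=3: L=bravo R=bravo -> agree -> bravo
i=4: L=bravo=BASE, R=charlie -> take RIGHT -> charlie
i=5: L=hotel=BASE, R=delta -> take RIGHT -> delta
i=6: L=bravo R=bravo -> agree -> bravo
i=7: L=delta R=delta -> agree -> delta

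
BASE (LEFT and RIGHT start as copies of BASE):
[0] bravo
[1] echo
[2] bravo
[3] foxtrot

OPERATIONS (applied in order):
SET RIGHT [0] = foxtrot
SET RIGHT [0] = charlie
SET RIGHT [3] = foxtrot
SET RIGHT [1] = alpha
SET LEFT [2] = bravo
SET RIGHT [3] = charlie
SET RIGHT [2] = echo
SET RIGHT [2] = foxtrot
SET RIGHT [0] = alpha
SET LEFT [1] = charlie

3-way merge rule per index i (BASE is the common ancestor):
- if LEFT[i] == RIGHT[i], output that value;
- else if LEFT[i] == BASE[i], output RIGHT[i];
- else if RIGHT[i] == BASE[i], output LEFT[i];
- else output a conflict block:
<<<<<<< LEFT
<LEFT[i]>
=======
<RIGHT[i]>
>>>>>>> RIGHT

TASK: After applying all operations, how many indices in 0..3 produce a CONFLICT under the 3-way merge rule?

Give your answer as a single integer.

Final LEFT:  [bravo, charlie, bravo, foxtrot]
Final RIGHT: [alpha, alpha, foxtrot, charlie]
i=0: L=bravo=BASE, R=alpha -> take RIGHT -> alpha
i=1: BASE=echo L=charlie R=alpha all differ -> CONFLICT
i=2: L=bravo=BASE, R=foxtrot -> take RIGHT -> foxtrot
i=3: L=foxtrot=BASE, R=charlie -> take RIGHT -> charlie
Conflict count: 1

Answer: 1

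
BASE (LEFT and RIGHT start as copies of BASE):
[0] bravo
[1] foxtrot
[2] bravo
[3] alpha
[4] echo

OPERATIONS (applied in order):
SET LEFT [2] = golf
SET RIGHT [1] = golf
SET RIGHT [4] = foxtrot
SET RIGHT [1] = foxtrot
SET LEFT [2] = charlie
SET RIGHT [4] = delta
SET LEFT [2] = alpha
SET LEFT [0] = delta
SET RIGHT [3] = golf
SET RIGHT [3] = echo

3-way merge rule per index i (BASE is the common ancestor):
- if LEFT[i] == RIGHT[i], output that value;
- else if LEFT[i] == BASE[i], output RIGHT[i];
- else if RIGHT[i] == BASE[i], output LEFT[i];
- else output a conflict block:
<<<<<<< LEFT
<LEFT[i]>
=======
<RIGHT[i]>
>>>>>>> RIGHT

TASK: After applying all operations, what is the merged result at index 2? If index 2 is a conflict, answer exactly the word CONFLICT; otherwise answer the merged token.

Final LEFT:  [delta, foxtrot, alpha, alpha, echo]
Final RIGHT: [bravo, foxtrot, bravo, echo, delta]
i=0: L=delta, R=bravo=BASE -> take LEFT -> delta
i=1: L=foxtrot R=foxtrot -> agree -> foxtrot
i=2: L=alpha, R=bravo=BASE -> take LEFT -> alpha
i=3: L=alpha=BASE, R=echo -> take RIGHT -> echo
i=4: L=echo=BASE, R=delta -> take RIGHT -> delta
Index 2 -> alpha

Answer: alpha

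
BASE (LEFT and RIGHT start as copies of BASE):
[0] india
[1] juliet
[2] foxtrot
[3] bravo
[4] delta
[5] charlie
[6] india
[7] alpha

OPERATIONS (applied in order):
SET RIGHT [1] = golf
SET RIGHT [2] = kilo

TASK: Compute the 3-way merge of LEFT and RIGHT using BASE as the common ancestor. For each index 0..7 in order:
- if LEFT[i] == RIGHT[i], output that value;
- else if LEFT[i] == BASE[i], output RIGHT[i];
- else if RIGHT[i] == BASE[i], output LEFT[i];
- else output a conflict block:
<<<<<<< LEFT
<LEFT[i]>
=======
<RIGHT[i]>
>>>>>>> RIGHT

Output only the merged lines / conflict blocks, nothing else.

Answer: india
golf
kilo
bravo
delta
charlie
india
alpha

Derivation:
Final LEFT:  [india, juliet, foxtrot, bravo, delta, charlie, india, alpha]
Final RIGHT: [india, golf, kilo, bravo, delta, charlie, india, alpha]
i=0: L=india R=india -> agree -> india
i=1: L=juliet=BASE, R=golf -> take RIGHT -> golf
i=2: L=foxtrot=BASE, R=kilo -> take RIGHT -> kilo
i=3: L=bravo R=bravo -> agree -> bravo
i=4: L=delta R=delta -> agree -> delta
i=5: L=charlie R=charlie -> agree -> charlie
i=6: L=india R=india -> agree -> india
i=7: L=alpha R=alpha -> agree -> alpha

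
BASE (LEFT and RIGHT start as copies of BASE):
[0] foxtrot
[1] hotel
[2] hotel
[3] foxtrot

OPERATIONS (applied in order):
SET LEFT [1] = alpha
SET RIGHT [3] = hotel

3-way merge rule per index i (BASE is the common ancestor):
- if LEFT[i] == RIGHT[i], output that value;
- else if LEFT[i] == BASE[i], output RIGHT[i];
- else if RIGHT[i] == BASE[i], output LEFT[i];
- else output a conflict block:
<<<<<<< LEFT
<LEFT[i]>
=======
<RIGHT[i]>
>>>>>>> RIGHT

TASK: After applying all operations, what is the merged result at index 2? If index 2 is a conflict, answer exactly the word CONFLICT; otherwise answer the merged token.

Final LEFT:  [foxtrot, alpha, hotel, foxtrot]
Final RIGHT: [foxtrot, hotel, hotel, hotel]
i=0: L=foxtrot R=foxtrot -> agree -> foxtrot
i=1: L=alpha, R=hotel=BASE -> take LEFT -> alpha
i=2: L=hotel R=hotel -> agree -> hotel
i=3: L=foxtrot=BASE, R=hotel -> take RIGHT -> hotel
Index 2 -> hotel

Answer: hotel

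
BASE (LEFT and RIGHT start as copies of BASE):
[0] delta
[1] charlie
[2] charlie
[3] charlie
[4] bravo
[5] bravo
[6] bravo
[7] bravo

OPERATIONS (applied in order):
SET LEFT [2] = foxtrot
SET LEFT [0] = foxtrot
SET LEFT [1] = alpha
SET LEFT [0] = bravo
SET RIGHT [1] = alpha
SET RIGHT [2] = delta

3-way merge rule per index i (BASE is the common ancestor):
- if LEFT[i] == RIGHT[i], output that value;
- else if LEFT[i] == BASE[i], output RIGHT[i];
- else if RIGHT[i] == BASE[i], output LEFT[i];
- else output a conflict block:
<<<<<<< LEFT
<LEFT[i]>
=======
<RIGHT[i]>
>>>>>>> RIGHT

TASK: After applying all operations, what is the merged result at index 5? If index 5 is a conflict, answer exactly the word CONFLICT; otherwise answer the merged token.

Final LEFT:  [bravo, alpha, foxtrot, charlie, bravo, bravo, bravo, bravo]
Final RIGHT: [delta, alpha, delta, charlie, bravo, bravo, bravo, bravo]
i=0: L=bravo, R=delta=BASE -> take LEFT -> bravo
i=1: L=alpha R=alpha -> agree -> alpha
i=2: BASE=charlie L=foxtrot R=delta all differ -> CONFLICT
i=3: L=charlie R=charlie -> agree -> charlie
i=4: L=bravo R=bravo -> agree -> bravo
i=5: L=bravo R=bravo -> agree -> bravo
i=6: L=bravo R=bravo -> agree -> bravo
i=7: L=bravo R=bravo -> agree -> bravo
Index 5 -> bravo

Answer: bravo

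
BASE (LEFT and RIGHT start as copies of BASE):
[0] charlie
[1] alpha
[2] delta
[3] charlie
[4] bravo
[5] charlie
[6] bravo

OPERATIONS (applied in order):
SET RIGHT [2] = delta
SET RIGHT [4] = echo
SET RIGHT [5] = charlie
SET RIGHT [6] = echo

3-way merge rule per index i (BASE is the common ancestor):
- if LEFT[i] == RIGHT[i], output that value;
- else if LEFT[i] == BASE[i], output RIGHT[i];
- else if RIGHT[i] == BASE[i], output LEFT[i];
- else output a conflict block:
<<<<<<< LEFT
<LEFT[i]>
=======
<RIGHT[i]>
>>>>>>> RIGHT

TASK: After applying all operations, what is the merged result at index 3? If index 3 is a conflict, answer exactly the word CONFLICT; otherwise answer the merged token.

Answer: charlie

Derivation:
Final LEFT:  [charlie, alpha, delta, charlie, bravo, charlie, bravo]
Final RIGHT: [charlie, alpha, delta, charlie, echo, charlie, echo]
i=0: L=charlie R=charlie -> agree -> charlie
i=1: L=alpha R=alpha -> agree -> alpha
i=2: L=delta R=delta -> agree -> delta
i=3: L=charlie R=charlie -> agree -> charlie
i=4: L=bravo=BASE, R=echo -> take RIGHT -> echo
i=5: L=charlie R=charlie -> agree -> charlie
i=6: L=bravo=BASE, R=echo -> take RIGHT -> echo
Index 3 -> charlie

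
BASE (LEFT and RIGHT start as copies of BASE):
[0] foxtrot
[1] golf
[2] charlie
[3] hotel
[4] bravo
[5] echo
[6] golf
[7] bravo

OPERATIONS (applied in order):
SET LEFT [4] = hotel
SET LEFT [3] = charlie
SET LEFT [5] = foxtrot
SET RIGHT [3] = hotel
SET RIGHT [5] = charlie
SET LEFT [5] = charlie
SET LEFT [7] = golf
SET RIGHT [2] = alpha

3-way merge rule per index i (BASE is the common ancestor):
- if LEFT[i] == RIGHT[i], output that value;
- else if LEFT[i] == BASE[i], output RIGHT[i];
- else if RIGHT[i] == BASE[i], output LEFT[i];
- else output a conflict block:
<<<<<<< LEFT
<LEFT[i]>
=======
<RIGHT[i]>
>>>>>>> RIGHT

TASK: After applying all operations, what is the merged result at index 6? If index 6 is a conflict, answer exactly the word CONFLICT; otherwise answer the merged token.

Final LEFT:  [foxtrot, golf, charlie, charlie, hotel, charlie, golf, golf]
Final RIGHT: [foxtrot, golf, alpha, hotel, bravo, charlie, golf, bravo]
i=0: L=foxtrot R=foxtrot -> agree -> foxtrot
i=1: L=golf R=golf -> agree -> golf
i=2: L=charlie=BASE, R=alpha -> take RIGHT -> alpha
i=3: L=charlie, R=hotel=BASE -> take LEFT -> charlie
i=4: L=hotel, R=bravo=BASE -> take LEFT -> hotel
i=5: L=charlie R=charlie -> agree -> charlie
i=6: L=golf R=golf -> agree -> golf
i=7: L=golf, R=bravo=BASE -> take LEFT -> golf
Index 6 -> golf

Answer: golf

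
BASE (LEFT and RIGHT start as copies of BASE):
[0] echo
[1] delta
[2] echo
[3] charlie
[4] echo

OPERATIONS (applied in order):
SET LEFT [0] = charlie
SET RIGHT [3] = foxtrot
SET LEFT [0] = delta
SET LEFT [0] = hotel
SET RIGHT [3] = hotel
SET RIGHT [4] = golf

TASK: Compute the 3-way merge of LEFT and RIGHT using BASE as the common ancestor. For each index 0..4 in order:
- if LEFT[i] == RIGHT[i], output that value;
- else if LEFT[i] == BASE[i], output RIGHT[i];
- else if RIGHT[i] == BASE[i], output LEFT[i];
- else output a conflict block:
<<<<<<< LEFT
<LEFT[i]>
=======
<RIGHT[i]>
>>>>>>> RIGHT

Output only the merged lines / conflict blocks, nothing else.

Final LEFT:  [hotel, delta, echo, charlie, echo]
Final RIGHT: [echo, delta, echo, hotel, golf]
i=0: L=hotel, R=echo=BASE -> take LEFT -> hotel
i=1: L=delta R=delta -> agree -> delta
i=2: L=echo R=echo -> agree -> echo
i=3: L=charlie=BASE, R=hotel -> take RIGHT -> hotel
i=4: L=echo=BASE, R=golf -> take RIGHT -> golf

Answer: hotel
delta
echo
hotel
golf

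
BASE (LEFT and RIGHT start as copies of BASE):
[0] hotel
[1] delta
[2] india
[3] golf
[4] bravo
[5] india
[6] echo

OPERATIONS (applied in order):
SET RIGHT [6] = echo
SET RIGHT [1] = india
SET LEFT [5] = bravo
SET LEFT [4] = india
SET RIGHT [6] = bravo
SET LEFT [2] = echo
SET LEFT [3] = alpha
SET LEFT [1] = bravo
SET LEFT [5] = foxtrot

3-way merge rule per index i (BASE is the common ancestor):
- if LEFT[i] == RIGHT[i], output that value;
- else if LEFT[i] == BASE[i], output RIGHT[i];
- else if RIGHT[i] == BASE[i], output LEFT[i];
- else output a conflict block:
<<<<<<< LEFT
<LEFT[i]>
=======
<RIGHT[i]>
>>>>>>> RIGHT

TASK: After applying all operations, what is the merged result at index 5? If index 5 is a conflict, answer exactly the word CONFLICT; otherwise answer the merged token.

Final LEFT:  [hotel, bravo, echo, alpha, india, foxtrot, echo]
Final RIGHT: [hotel, india, india, golf, bravo, india, bravo]
i=0: L=hotel R=hotel -> agree -> hotel
i=1: BASE=delta L=bravo R=india all differ -> CONFLICT
i=2: L=echo, R=india=BASE -> take LEFT -> echo
i=3: L=alpha, R=golf=BASE -> take LEFT -> alpha
i=4: L=india, R=bravo=BASE -> take LEFT -> india
i=5: L=foxtrot, R=india=BASE -> take LEFT -> foxtrot
i=6: L=echo=BASE, R=bravo -> take RIGHT -> bravo
Index 5 -> foxtrot

Answer: foxtrot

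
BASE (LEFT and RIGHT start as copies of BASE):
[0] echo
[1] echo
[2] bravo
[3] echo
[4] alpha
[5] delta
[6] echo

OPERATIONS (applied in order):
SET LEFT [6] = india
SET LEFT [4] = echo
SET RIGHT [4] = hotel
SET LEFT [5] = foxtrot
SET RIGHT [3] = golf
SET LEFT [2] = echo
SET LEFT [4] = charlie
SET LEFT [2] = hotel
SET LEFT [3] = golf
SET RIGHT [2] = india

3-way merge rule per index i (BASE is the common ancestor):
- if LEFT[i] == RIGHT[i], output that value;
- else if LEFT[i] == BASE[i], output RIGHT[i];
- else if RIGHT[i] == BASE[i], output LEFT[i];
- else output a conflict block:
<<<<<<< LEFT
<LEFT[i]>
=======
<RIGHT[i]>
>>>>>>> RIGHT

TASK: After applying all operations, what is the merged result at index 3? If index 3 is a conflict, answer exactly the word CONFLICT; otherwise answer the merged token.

Final LEFT:  [echo, echo, hotel, golf, charlie, foxtrot, india]
Final RIGHT: [echo, echo, india, golf, hotel, delta, echo]
i=0: L=echo R=echo -> agree -> echo
i=1: L=echo R=echo -> agree -> echo
i=2: BASE=bravo L=hotel R=india all differ -> CONFLICT
i=3: L=golf R=golf -> agree -> golf
i=4: BASE=alpha L=charlie R=hotel all differ -> CONFLICT
i=5: L=foxtrot, R=delta=BASE -> take LEFT -> foxtrot
i=6: L=india, R=echo=BASE -> take LEFT -> india
Index 3 -> golf

Answer: golf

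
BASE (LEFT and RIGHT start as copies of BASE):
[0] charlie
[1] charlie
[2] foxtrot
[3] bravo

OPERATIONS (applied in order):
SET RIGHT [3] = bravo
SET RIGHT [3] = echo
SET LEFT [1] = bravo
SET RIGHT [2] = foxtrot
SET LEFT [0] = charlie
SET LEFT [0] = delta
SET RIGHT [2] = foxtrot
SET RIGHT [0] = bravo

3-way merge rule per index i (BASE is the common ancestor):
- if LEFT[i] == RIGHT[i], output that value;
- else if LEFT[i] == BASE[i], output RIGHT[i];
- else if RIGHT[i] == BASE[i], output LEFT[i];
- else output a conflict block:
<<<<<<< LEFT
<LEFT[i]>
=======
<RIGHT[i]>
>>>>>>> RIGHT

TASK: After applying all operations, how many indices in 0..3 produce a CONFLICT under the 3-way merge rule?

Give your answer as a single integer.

Answer: 1

Derivation:
Final LEFT:  [delta, bravo, foxtrot, bravo]
Final RIGHT: [bravo, charlie, foxtrot, echo]
i=0: BASE=charlie L=delta R=bravo all differ -> CONFLICT
i=1: L=bravo, R=charlie=BASE -> take LEFT -> bravo
i=2: L=foxtrot R=foxtrot -> agree -> foxtrot
i=3: L=bravo=BASE, R=echo -> take RIGHT -> echo
Conflict count: 1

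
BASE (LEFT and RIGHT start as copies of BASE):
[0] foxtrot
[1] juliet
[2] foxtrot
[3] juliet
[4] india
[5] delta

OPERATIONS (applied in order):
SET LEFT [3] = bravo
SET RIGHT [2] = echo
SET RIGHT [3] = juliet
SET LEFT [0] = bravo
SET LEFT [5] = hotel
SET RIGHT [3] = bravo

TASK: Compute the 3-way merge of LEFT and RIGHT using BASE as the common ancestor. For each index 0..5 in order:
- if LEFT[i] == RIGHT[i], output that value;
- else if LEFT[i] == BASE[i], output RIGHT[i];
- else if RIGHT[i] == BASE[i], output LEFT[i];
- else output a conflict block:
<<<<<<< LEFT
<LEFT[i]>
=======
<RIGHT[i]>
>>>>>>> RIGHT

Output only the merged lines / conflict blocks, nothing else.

Final LEFT:  [bravo, juliet, foxtrot, bravo, india, hotel]
Final RIGHT: [foxtrot, juliet, echo, bravo, india, delta]
i=0: L=bravo, R=foxtrot=BASE -> take LEFT -> bravo
i=1: L=juliet R=juliet -> agree -> juliet
i=2: L=foxtrot=BASE, R=echo -> take RIGHT -> echo
i=3: L=bravo R=bravo -> agree -> bravo
i=4: L=india R=india -> agree -> india
i=5: L=hotel, R=delta=BASE -> take LEFT -> hotel

Answer: bravo
juliet
echo
bravo
india
hotel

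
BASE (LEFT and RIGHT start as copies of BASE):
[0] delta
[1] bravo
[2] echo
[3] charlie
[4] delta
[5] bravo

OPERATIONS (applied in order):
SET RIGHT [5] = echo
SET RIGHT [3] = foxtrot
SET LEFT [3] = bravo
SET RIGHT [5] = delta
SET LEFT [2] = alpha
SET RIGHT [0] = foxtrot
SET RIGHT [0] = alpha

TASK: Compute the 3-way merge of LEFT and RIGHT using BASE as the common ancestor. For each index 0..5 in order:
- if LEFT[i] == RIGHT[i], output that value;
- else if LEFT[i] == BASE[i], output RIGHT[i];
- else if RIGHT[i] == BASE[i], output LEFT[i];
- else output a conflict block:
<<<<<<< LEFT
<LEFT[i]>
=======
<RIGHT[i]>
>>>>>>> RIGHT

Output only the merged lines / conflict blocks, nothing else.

Answer: alpha
bravo
alpha
<<<<<<< LEFT
bravo
=======
foxtrot
>>>>>>> RIGHT
delta
delta

Derivation:
Final LEFT:  [delta, bravo, alpha, bravo, delta, bravo]
Final RIGHT: [alpha, bravo, echo, foxtrot, delta, delta]
i=0: L=delta=BASE, R=alpha -> take RIGHT -> alpha
i=1: L=bravo R=bravo -> agree -> bravo
i=2: L=alpha, R=echo=BASE -> take LEFT -> alpha
i=3: BASE=charlie L=bravo R=foxtrot all differ -> CONFLICT
i=4: L=delta R=delta -> agree -> delta
i=5: L=bravo=BASE, R=delta -> take RIGHT -> delta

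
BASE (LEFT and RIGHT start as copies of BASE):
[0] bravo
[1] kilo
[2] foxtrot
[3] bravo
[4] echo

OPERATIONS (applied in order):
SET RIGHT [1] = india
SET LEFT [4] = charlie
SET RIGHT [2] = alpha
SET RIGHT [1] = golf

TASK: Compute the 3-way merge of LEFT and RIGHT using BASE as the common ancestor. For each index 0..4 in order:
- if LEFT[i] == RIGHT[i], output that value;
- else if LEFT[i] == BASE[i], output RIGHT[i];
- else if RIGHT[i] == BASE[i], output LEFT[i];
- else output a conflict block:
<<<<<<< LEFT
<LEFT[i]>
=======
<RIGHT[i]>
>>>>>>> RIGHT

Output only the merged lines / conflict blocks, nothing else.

Final LEFT:  [bravo, kilo, foxtrot, bravo, charlie]
Final RIGHT: [bravo, golf, alpha, bravo, echo]
i=0: L=bravo R=bravo -> agree -> bravo
i=1: L=kilo=BASE, R=golf -> take RIGHT -> golf
i=2: L=foxtrot=BASE, R=alpha -> take RIGHT -> alpha
i=3: L=bravo R=bravo -> agree -> bravo
i=4: L=charlie, R=echo=BASE -> take LEFT -> charlie

Answer: bravo
golf
alpha
bravo
charlie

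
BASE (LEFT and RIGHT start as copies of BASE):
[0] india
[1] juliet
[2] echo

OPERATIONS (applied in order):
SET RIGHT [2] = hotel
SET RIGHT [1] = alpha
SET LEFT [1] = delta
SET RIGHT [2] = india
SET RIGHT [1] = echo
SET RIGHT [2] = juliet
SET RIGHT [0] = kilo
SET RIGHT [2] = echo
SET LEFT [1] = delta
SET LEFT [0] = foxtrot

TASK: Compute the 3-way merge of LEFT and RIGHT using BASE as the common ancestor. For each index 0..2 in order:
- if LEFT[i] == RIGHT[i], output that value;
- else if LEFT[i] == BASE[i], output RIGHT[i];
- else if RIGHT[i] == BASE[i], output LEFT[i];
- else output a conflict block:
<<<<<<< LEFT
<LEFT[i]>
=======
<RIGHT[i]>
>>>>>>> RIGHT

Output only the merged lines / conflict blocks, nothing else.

Final LEFT:  [foxtrot, delta, echo]
Final RIGHT: [kilo, echo, echo]
i=0: BASE=india L=foxtrot R=kilo all differ -> CONFLICT
i=1: BASE=juliet L=delta R=echo all differ -> CONFLICT
i=2: L=echo R=echo -> agree -> echo

Answer: <<<<<<< LEFT
foxtrot
=======
kilo
>>>>>>> RIGHT
<<<<<<< LEFT
delta
=======
echo
>>>>>>> RIGHT
echo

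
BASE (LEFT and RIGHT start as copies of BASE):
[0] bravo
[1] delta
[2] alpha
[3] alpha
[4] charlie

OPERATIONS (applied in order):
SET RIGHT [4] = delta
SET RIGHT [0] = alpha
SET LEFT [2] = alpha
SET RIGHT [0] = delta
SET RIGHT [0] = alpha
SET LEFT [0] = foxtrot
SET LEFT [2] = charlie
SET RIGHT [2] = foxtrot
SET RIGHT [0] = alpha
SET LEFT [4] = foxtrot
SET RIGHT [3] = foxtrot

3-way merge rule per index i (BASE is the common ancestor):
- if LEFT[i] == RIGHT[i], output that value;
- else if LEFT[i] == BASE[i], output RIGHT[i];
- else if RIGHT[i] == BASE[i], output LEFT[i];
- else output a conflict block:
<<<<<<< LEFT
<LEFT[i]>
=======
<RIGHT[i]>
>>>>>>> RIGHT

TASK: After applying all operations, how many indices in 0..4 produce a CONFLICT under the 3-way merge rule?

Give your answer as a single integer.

Answer: 3

Derivation:
Final LEFT:  [foxtrot, delta, charlie, alpha, foxtrot]
Final RIGHT: [alpha, delta, foxtrot, foxtrot, delta]
i=0: BASE=bravo L=foxtrot R=alpha all differ -> CONFLICT
i=1: L=delta R=delta -> agree -> delta
i=2: BASE=alpha L=charlie R=foxtrot all differ -> CONFLICT
i=3: L=alpha=BASE, R=foxtrot -> take RIGHT -> foxtrot
i=4: BASE=charlie L=foxtrot R=delta all differ -> CONFLICT
Conflict count: 3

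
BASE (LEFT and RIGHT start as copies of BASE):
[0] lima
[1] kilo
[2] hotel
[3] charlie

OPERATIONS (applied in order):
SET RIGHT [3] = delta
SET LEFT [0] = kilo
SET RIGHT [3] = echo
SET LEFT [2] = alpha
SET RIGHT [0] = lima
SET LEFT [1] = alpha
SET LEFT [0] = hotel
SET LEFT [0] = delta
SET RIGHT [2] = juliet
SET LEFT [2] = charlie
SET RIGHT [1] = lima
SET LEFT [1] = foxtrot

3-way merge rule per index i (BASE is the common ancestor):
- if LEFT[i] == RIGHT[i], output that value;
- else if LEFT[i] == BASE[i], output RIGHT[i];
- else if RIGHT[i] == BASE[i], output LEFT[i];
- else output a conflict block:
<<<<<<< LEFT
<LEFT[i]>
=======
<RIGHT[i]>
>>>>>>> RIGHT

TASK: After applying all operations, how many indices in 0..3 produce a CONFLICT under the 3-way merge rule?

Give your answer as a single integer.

Answer: 2

Derivation:
Final LEFT:  [delta, foxtrot, charlie, charlie]
Final RIGHT: [lima, lima, juliet, echo]
i=0: L=delta, R=lima=BASE -> take LEFT -> delta
i=1: BASE=kilo L=foxtrot R=lima all differ -> CONFLICT
i=2: BASE=hotel L=charlie R=juliet all differ -> CONFLICT
i=3: L=charlie=BASE, R=echo -> take RIGHT -> echo
Conflict count: 2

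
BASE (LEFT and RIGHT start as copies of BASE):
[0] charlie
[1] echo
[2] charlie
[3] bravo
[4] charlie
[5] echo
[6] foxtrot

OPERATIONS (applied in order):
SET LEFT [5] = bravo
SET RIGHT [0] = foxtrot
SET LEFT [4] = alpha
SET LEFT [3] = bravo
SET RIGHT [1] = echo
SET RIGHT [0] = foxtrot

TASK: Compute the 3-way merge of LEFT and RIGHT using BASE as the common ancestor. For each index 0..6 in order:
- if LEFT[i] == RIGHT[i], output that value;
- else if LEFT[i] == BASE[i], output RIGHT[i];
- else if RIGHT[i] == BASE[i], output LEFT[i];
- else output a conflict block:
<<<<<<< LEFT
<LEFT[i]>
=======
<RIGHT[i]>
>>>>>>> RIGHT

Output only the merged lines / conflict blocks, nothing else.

Answer: foxtrot
echo
charlie
bravo
alpha
bravo
foxtrot

Derivation:
Final LEFT:  [charlie, echo, charlie, bravo, alpha, bravo, foxtrot]
Final RIGHT: [foxtrot, echo, charlie, bravo, charlie, echo, foxtrot]
i=0: L=charlie=BASE, R=foxtrot -> take RIGHT -> foxtrot
i=1: L=echo R=echo -> agree -> echo
i=2: L=charlie R=charlie -> agree -> charlie
i=3: L=bravo R=bravo -> agree -> bravo
i=4: L=alpha, R=charlie=BASE -> take LEFT -> alpha
i=5: L=bravo, R=echo=BASE -> take LEFT -> bravo
i=6: L=foxtrot R=foxtrot -> agree -> foxtrot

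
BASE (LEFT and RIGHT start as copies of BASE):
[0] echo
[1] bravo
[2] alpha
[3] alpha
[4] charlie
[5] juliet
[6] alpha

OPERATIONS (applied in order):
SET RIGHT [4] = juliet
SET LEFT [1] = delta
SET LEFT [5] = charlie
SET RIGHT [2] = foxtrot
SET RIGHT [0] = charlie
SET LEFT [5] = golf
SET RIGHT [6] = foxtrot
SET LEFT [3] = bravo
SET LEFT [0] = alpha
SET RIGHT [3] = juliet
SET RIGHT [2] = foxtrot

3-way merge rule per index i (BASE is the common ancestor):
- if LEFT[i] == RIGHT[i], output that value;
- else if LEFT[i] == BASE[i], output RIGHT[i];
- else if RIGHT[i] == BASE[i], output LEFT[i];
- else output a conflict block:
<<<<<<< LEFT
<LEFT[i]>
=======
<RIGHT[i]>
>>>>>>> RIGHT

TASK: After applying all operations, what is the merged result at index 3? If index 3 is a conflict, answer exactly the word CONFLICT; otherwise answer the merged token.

Answer: CONFLICT

Derivation:
Final LEFT:  [alpha, delta, alpha, bravo, charlie, golf, alpha]
Final RIGHT: [charlie, bravo, foxtrot, juliet, juliet, juliet, foxtrot]
i=0: BASE=echo L=alpha R=charlie all differ -> CONFLICT
i=1: L=delta, R=bravo=BASE -> take LEFT -> delta
i=2: L=alpha=BASE, R=foxtrot -> take RIGHT -> foxtrot
i=3: BASE=alpha L=bravo R=juliet all differ -> CONFLICT
i=4: L=charlie=BASE, R=juliet -> take RIGHT -> juliet
i=5: L=golf, R=juliet=BASE -> take LEFT -> golf
i=6: L=alpha=BASE, R=foxtrot -> take RIGHT -> foxtrot
Index 3 -> CONFLICT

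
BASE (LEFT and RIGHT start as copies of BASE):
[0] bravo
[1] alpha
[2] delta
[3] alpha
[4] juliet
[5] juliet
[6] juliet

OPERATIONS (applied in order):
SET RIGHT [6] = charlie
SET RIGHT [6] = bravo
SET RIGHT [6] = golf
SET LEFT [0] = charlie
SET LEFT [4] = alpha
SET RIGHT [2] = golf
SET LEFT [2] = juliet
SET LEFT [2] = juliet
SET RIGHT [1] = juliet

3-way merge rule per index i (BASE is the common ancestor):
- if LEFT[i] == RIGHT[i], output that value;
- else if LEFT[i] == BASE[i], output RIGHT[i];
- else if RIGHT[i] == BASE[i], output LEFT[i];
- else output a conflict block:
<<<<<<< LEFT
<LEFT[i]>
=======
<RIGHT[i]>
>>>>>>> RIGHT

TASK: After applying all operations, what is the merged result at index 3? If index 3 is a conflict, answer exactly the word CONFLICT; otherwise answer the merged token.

Answer: alpha

Derivation:
Final LEFT:  [charlie, alpha, juliet, alpha, alpha, juliet, juliet]
Final RIGHT: [bravo, juliet, golf, alpha, juliet, juliet, golf]
i=0: L=charlie, R=bravo=BASE -> take LEFT -> charlie
i=1: L=alpha=BASE, R=juliet -> take RIGHT -> juliet
i=2: BASE=delta L=juliet R=golf all differ -> CONFLICT
i=3: L=alpha R=alpha -> agree -> alpha
i=4: L=alpha, R=juliet=BASE -> take LEFT -> alpha
i=5: L=juliet R=juliet -> agree -> juliet
i=6: L=juliet=BASE, R=golf -> take RIGHT -> golf
Index 3 -> alpha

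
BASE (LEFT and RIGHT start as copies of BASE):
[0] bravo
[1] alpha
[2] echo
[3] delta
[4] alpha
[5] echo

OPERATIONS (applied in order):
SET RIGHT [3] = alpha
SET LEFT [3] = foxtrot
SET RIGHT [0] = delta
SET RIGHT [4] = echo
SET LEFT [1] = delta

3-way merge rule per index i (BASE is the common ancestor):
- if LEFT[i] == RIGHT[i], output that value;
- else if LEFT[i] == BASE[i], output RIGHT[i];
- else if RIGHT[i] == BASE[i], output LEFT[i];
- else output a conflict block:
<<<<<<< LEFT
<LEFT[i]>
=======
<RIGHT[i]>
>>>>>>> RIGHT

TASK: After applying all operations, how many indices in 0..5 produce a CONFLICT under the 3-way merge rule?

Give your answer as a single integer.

Answer: 1

Derivation:
Final LEFT:  [bravo, delta, echo, foxtrot, alpha, echo]
Final RIGHT: [delta, alpha, echo, alpha, echo, echo]
i=0: L=bravo=BASE, R=delta -> take RIGHT -> delta
i=1: L=delta, R=alpha=BASE -> take LEFT -> delta
i=2: L=echo R=echo -> agree -> echo
i=3: BASE=delta L=foxtrot R=alpha all differ -> CONFLICT
i=4: L=alpha=BASE, R=echo -> take RIGHT -> echo
i=5: L=echo R=echo -> agree -> echo
Conflict count: 1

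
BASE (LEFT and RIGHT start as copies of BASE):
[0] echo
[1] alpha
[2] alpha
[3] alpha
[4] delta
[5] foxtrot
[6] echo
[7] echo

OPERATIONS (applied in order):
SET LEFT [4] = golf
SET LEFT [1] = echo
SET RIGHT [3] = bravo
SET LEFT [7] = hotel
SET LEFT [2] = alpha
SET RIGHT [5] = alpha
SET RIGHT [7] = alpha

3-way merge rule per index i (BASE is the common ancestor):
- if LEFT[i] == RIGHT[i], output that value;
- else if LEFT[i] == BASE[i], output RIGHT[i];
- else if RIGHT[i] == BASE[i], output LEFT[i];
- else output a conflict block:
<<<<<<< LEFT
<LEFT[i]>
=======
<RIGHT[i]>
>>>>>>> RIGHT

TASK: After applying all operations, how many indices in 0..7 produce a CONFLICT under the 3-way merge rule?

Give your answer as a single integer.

Answer: 1

Derivation:
Final LEFT:  [echo, echo, alpha, alpha, golf, foxtrot, echo, hotel]
Final RIGHT: [echo, alpha, alpha, bravo, delta, alpha, echo, alpha]
i=0: L=echo R=echo -> agree -> echo
i=1: L=echo, R=alpha=BASE -> take LEFT -> echo
i=2: L=alpha R=alpha -> agree -> alpha
i=3: L=alpha=BASE, R=bravo -> take RIGHT -> bravo
i=4: L=golf, R=delta=BASE -> take LEFT -> golf
i=5: L=foxtrot=BASE, R=alpha -> take RIGHT -> alpha
i=6: L=echo R=echo -> agree -> echo
i=7: BASE=echo L=hotel R=alpha all differ -> CONFLICT
Conflict count: 1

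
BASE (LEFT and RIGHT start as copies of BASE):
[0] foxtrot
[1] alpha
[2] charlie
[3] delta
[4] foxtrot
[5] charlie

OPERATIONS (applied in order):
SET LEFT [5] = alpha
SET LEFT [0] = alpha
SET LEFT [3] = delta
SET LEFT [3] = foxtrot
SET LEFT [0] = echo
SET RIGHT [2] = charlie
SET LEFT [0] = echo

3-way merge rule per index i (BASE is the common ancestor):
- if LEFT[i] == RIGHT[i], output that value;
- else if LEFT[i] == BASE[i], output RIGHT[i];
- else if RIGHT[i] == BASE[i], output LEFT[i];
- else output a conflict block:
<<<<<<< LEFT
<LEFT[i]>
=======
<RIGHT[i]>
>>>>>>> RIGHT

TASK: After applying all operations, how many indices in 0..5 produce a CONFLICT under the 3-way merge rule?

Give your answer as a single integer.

Final LEFT:  [echo, alpha, charlie, foxtrot, foxtrot, alpha]
Final RIGHT: [foxtrot, alpha, charlie, delta, foxtrot, charlie]
i=0: L=echo, R=foxtrot=BASE -> take LEFT -> echo
i=1: L=alpha R=alpha -> agree -> alpha
i=2: L=charlie R=charlie -> agree -> charlie
i=3: L=foxtrot, R=delta=BASE -> take LEFT -> foxtrot
i=4: L=foxtrot R=foxtrot -> agree -> foxtrot
i=5: L=alpha, R=charlie=BASE -> take LEFT -> alpha
Conflict count: 0

Answer: 0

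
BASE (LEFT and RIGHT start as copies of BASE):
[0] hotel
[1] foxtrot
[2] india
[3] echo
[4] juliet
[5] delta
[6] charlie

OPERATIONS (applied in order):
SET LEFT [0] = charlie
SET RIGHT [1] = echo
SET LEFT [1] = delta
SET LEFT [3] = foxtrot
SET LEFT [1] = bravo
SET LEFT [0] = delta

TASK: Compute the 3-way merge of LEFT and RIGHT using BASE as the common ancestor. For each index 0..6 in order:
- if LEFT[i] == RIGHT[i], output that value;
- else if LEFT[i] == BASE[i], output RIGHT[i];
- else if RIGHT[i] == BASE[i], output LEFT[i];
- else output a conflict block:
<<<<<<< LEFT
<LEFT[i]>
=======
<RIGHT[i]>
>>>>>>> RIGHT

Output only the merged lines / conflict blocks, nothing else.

Final LEFT:  [delta, bravo, india, foxtrot, juliet, delta, charlie]
Final RIGHT: [hotel, echo, india, echo, juliet, delta, charlie]
i=0: L=delta, R=hotel=BASE -> take LEFT -> delta
i=1: BASE=foxtrot L=bravo R=echo all differ -> CONFLICT
i=2: L=india R=india -> agree -> india
i=3: L=foxtrot, R=echo=BASE -> take LEFT -> foxtrot
i=4: L=juliet R=juliet -> agree -> juliet
i=5: L=delta R=delta -> agree -> delta
i=6: L=charlie R=charlie -> agree -> charlie

Answer: delta
<<<<<<< LEFT
bravo
=======
echo
>>>>>>> RIGHT
india
foxtrot
juliet
delta
charlie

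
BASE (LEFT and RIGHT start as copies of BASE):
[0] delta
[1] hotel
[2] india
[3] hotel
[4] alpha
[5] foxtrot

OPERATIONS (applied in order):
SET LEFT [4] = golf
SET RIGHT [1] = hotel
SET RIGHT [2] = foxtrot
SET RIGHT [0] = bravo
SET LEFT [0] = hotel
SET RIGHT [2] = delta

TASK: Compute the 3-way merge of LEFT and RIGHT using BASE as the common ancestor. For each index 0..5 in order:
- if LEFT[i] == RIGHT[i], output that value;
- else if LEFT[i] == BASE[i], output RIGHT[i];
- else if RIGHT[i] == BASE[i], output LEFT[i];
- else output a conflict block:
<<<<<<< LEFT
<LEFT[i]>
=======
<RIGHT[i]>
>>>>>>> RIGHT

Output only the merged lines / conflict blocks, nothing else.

Final LEFT:  [hotel, hotel, india, hotel, golf, foxtrot]
Final RIGHT: [bravo, hotel, delta, hotel, alpha, foxtrot]
i=0: BASE=delta L=hotel R=bravo all differ -> CONFLICT
i=1: L=hotel R=hotel -> agree -> hotel
i=2: L=india=BASE, R=delta -> take RIGHT -> delta
i=3: L=hotel R=hotel -> agree -> hotel
i=4: L=golf, R=alpha=BASE -> take LEFT -> golf
i=5: L=foxtrot R=foxtrot -> agree -> foxtrot

Answer: <<<<<<< LEFT
hotel
=======
bravo
>>>>>>> RIGHT
hotel
delta
hotel
golf
foxtrot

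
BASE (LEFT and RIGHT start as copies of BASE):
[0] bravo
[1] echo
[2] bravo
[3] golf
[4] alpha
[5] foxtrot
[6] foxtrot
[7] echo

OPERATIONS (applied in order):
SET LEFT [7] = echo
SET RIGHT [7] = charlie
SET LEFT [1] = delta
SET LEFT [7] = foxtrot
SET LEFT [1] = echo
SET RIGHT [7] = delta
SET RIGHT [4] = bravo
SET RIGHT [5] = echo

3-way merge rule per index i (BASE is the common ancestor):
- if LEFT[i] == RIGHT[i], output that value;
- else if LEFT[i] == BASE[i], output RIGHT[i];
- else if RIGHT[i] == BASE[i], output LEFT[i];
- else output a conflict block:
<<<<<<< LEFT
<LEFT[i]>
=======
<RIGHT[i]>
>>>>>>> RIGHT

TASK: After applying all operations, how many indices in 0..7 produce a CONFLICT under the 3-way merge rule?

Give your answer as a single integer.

Answer: 1

Derivation:
Final LEFT:  [bravo, echo, bravo, golf, alpha, foxtrot, foxtrot, foxtrot]
Final RIGHT: [bravo, echo, bravo, golf, bravo, echo, foxtrot, delta]
i=0: L=bravo R=bravo -> agree -> bravo
i=1: L=echo R=echo -> agree -> echo
i=2: L=bravo R=bravo -> agree -> bravo
i=3: L=golf R=golf -> agree -> golf
i=4: L=alpha=BASE, R=bravo -> take RIGHT -> bravo
i=5: L=foxtrot=BASE, R=echo -> take RIGHT -> echo
i=6: L=foxtrot R=foxtrot -> agree -> foxtrot
i=7: BASE=echo L=foxtrot R=delta all differ -> CONFLICT
Conflict count: 1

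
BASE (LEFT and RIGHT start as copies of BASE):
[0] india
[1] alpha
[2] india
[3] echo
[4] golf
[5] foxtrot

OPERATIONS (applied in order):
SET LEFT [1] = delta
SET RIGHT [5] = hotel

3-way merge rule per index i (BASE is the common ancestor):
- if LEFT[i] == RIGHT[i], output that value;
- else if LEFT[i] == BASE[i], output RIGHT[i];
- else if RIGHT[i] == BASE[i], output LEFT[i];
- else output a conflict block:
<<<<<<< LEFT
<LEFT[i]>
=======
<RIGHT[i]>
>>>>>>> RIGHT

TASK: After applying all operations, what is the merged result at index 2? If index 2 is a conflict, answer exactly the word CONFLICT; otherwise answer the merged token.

Answer: india

Derivation:
Final LEFT:  [india, delta, india, echo, golf, foxtrot]
Final RIGHT: [india, alpha, india, echo, golf, hotel]
i=0: L=india R=india -> agree -> india
i=1: L=delta, R=alpha=BASE -> take LEFT -> delta
i=2: L=india R=india -> agree -> india
i=3: L=echo R=echo -> agree -> echo
i=4: L=golf R=golf -> agree -> golf
i=5: L=foxtrot=BASE, R=hotel -> take RIGHT -> hotel
Index 2 -> india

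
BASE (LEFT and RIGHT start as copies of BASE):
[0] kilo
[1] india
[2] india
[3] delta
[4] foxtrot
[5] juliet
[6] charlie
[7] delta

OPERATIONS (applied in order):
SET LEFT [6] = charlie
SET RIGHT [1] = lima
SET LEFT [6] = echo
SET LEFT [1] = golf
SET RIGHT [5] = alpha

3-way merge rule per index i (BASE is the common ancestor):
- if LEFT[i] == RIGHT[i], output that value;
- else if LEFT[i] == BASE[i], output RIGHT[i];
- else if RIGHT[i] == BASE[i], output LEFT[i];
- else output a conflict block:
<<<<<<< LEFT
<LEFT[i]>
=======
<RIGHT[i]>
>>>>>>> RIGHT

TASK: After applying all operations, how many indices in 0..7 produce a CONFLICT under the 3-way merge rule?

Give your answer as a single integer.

Answer: 1

Derivation:
Final LEFT:  [kilo, golf, india, delta, foxtrot, juliet, echo, delta]
Final RIGHT: [kilo, lima, india, delta, foxtrot, alpha, charlie, delta]
i=0: L=kilo R=kilo -> agree -> kilo
i=1: BASE=india L=golf R=lima all differ -> CONFLICT
i=2: L=india R=india -> agree -> india
i=3: L=delta R=delta -> agree -> delta
i=4: L=foxtrot R=foxtrot -> agree -> foxtrot
i=5: L=juliet=BASE, R=alpha -> take RIGHT -> alpha
i=6: L=echo, R=charlie=BASE -> take LEFT -> echo
i=7: L=delta R=delta -> agree -> delta
Conflict count: 1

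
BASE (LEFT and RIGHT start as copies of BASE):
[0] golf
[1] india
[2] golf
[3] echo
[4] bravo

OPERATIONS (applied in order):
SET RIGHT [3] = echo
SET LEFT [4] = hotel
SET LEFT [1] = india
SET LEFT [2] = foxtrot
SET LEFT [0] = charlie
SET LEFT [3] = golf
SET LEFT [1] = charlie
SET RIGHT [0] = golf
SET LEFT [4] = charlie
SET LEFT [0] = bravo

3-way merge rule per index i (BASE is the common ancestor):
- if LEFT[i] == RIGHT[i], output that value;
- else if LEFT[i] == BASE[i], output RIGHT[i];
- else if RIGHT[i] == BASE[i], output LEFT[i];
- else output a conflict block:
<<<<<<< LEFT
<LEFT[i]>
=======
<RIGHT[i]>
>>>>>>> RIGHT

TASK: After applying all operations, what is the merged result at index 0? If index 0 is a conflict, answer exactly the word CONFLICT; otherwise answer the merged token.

Final LEFT:  [bravo, charlie, foxtrot, golf, charlie]
Final RIGHT: [golf, india, golf, echo, bravo]
i=0: L=bravo, R=golf=BASE -> take LEFT -> bravo
i=1: L=charlie, R=india=BASE -> take LEFT -> charlie
i=2: L=foxtrot, R=golf=BASE -> take LEFT -> foxtrot
i=3: L=golf, R=echo=BASE -> take LEFT -> golf
i=4: L=charlie, R=bravo=BASE -> take LEFT -> charlie
Index 0 -> bravo

Answer: bravo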